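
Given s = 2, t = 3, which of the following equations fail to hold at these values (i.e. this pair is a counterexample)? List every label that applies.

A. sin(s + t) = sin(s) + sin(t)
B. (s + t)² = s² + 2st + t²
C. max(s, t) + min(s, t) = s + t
A

Evaluating each claim at the given values:
A. LHS = sin(5) ≈ -0.9589, RHS = sin(3) + sin(2) ≈ 1.05 → fails here (LHS ≠ RHS)
B. LHS = 25, RHS = 25 → holds here (LHS = RHS)
C. LHS = 5, RHS = 5 → holds here (LHS = RHS)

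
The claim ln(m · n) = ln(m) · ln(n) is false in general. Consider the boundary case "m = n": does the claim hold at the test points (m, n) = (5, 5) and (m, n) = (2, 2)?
No, fails at both test points

At (5, 5): LHS = ln(25) ≈ 3.219 ≠ RHS = ln(5)² ≈ 2.59
At (2, 2): LHS = ln(4) ≈ 1.386 ≠ RHS = ln(2)² ≈ 0.4805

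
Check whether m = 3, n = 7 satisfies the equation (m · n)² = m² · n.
Fails

Substituting m = 3, n = 7:

LHS = (3 · 7)² = 441
RHS = 3² · 7 = 63

LHS ≠ RHS, so the equation does not hold at this point.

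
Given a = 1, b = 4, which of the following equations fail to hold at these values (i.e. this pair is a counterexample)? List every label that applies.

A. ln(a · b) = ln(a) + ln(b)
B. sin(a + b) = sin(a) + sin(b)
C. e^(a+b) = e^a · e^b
Evaluating each claim at the given values:
A. LHS = ln(4) ≈ 1.386, RHS = ln(4) ≈ 1.386 → holds here (LHS = RHS)
B. LHS = sin(5) ≈ -0.9589, RHS = sin(4) + sin(1) ≈ 0.08467 → fails here (LHS ≠ RHS)
C. LHS = e^5 ≈ 148.4, RHS = e^5 ≈ 148.4 → holds here (LHS = RHS)

Answer: B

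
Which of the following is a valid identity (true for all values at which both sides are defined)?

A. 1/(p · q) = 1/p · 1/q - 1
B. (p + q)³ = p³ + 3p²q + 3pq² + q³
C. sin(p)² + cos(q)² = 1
B

A: fails at (1, 1) — LHS = 1, RHS = 0.
B: holds — e.g. at (5, 8), both sides equal 2197.
C: fails at (3, 4) — LHS = sin(3)² + cos(4)² ≈ 0.4472, RHS = 1.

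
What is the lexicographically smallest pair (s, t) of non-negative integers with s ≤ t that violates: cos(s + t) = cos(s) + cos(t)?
(s, t) = (0, 0)

Substituting (0, 0) into the claim:
LHS = cos(0 + 0) = 1
RHS = cos(0) + cos(0) = 2

Since LHS ≠ RHS, this pair disproves the claim, and no lexicographically smaller pair (s ≤ t, non-negative integers) does.

For instance (7, 7) is also a counterexample (LHS = cos(14) ≈ 0.1367, RHS = 2·cos(7) ≈ 1.508), but it's lexicographically larger.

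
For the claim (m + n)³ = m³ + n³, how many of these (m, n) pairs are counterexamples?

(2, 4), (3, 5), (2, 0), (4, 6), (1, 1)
Testing each pair:
(2, 4): LHS = 216, RHS = 72 → counterexample
(3, 5): LHS = 512, RHS = 152 → counterexample
(2, 0): LHS = 8, RHS = 8 → satisfies claim
(4, 6): LHS = 1000, RHS = 280 → counterexample
(1, 1): LHS = 8, RHS = 2 → counterexample

That makes 4 counterexamples.

Answer: 4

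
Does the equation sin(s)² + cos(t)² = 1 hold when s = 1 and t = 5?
Fails

Substituting s = 1, t = 5:

LHS = sin(1)² + cos(5)² ≈ 0.7885
RHS = 1

LHS ≠ RHS, so the equation does not hold at this point.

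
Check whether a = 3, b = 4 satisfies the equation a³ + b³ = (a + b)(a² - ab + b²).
Holds

Substituting a = 3, b = 4:

LHS = 3³ + 4³ = 91
RHS = (3 + 4)(3² - 3·4 + 4²) = 91

LHS = RHS, so the equation holds at this point.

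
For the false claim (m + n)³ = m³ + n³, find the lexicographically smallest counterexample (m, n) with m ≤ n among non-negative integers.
At (0, 7): both sides equal 343, so it holds there.

Substituting (1, 1) into the claim:
LHS = (1 + 1)³ = 8
RHS = 1³ + 1³ = 2

Since LHS ≠ RHS, this pair disproves the claim, and no lexicographically smaller pair (m ≤ n, non-negative integers) does.

For instance (1, 6) is also a counterexample (LHS = 343, RHS = 217), but it's lexicographically larger.

Answer: (m, n) = (1, 1)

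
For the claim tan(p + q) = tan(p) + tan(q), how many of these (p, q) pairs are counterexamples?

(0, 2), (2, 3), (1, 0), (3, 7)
Testing each pair:
(0, 2): LHS = tan(2) ≈ -2.185, RHS = tan(2) ≈ -2.185 → satisfies claim
(2, 3): LHS = tan(5) ≈ -3.381, RHS = tan(2) + tan(3) ≈ -2.328 → counterexample
(1, 0): LHS = tan(1) ≈ 1.557, RHS = tan(1) ≈ 1.557 → satisfies claim
(3, 7): LHS = tan(10) ≈ 0.6484, RHS = tan(3) + tan(7) ≈ 0.7289 → counterexample

That makes 2 counterexamples.

Answer: 2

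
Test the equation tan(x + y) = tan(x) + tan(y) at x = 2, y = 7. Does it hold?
Fails

Substituting x = 2, y = 7:

LHS = tan(2 + 7) = tan(9) ≈ -0.4523
RHS = tan(2) + tan(7) ≈ -1.314

LHS ≠ RHS, so the equation does not hold at this point.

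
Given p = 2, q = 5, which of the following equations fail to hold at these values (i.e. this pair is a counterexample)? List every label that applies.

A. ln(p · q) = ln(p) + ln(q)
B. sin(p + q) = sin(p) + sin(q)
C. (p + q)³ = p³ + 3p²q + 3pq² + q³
B

Evaluating each claim at the given values:
A. LHS = ln(10) ≈ 2.303, RHS = ln(2) + ln(5) ≈ 2.303 → holds here (LHS = RHS)
B. LHS = sin(7) ≈ 0.657, RHS = sin(5) + sin(2) ≈ -0.04963 → fails here (LHS ≠ RHS)
C. LHS = 343, RHS = 343 → holds here (LHS = RHS)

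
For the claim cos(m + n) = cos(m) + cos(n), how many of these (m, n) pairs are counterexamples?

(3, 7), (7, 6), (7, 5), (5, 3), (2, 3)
Testing each pair:
(3, 7): LHS = cos(10) ≈ -0.8391, RHS = cos(3) + cos(7) ≈ -0.2361 → counterexample
(7, 6): LHS = cos(13) ≈ 0.9074, RHS = cos(7) + cos(6) ≈ 1.714 → counterexample
(7, 5): LHS = cos(12) ≈ 0.8439, RHS = cos(5) + cos(7) ≈ 1.038 → counterexample
(5, 3): LHS = cos(8) ≈ -0.1455, RHS = cos(3) + cos(5) ≈ -0.7063 → counterexample
(2, 3): LHS = cos(5) ≈ 0.2837, RHS = cos(3) + cos(2) ≈ -1.406 → counterexample

That makes 5 counterexamples.

Answer: 5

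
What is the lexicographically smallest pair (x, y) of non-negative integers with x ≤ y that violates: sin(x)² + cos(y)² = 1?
(x, y) = (0, 1)

At (0, 0): both sides equal 1, so it holds there.

Substituting (0, 1) into the claim:
LHS = sin(0)² + cos(1)² = cos(1)² ≈ 0.2919
RHS = 1

Since LHS ≠ RHS, this pair disproves the claim, and no lexicographically smaller pair (x ≤ y, non-negative integers) does.

For instance (5, 7) is also a counterexample (LHS = cos(7)² + sin(5)² ≈ 1.488, RHS = 1), but it's lexicographically larger.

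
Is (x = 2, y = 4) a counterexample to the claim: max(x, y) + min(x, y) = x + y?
Substituting x = 2, y = 4:
LHS = max(2, 4) + min(2, 4) = 6
RHS = 2 + 4 = 6

The sides agree, so this pair does not disprove the claim.

Answer: No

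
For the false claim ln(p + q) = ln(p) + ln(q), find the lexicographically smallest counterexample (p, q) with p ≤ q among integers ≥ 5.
Substituting (5, 5) into the claim:
LHS = ln(5 + 5) = ln(10) ≈ 2.303
RHS = ln(5) + ln(5) = 2·ln(5) ≈ 3.219

Since LHS ≠ RHS, this pair disproves the claim, and no lexicographically smaller pair (p ≤ q, integers ≥ 5) does.

For instance (6, 11) is also a counterexample (LHS = ln(17) ≈ 2.833, RHS = ln(6) + ln(11) ≈ 4.19), but it's lexicographically larger.

Answer: (p, q) = (5, 5)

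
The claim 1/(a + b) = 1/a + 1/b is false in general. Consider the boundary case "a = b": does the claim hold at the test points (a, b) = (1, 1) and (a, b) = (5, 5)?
At (1, 1): LHS = 1/2 ≠ RHS = 2
At (5, 5): LHS = 1/10 ≠ RHS = 2/5

Answer: No, fails at both test points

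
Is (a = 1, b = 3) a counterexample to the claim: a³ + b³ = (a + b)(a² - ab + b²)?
No

Substituting a = 1, b = 3:
LHS = 1³ + 3³ = 28
RHS = (1 + 3)(1² - 1·3 + 3²) = 28

The sides agree, so this pair does not disprove the claim.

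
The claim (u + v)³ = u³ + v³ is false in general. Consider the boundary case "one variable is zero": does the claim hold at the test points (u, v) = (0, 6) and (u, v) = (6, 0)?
At (0, 6): LHS = 216, RHS = 216 → equal
At (6, 0): LHS = 216, RHS = 216 → equal

So the claim does hold at both of these boundary points, even though it is not an identity.

Answer: Yes, holds at both test points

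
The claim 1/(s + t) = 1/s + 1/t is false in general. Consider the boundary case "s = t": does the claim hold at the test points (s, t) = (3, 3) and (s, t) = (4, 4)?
At (3, 3): LHS = 1/6 ≠ RHS = 2/3
At (4, 4): LHS = 1/8 ≠ RHS = 1/2

Answer: No, fails at both test points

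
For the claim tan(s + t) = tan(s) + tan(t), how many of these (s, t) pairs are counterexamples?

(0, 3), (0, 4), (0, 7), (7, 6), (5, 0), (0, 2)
Testing each pair:
(0, 3): LHS = tan(3) ≈ -0.1425, RHS = tan(3) ≈ -0.1425 → satisfies claim
(0, 4): LHS = tan(4) ≈ 1.158, RHS = tan(4) ≈ 1.158 → satisfies claim
(0, 7): LHS = tan(7) ≈ 0.8714, RHS = tan(7) ≈ 0.8714 → satisfies claim
(7, 6): LHS = tan(13) ≈ 0.463, RHS = tan(6) + tan(7) ≈ 0.5804 → counterexample
(5, 0): LHS = tan(5) ≈ -3.381, RHS = tan(5) ≈ -3.381 → satisfies claim
(0, 2): LHS = tan(2) ≈ -2.185, RHS = tan(2) ≈ -2.185 → satisfies claim

That makes 1 counterexample.

Answer: 1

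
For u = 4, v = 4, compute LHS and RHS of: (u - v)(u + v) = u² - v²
LHS = (4 - 4)(4 + 4) = 0
RHS = 4² - 4² = 0

LHS = RHS: the two sides agree.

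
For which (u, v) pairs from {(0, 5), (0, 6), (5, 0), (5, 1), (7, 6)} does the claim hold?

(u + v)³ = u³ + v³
Testing each pair:
(0, 5): LHS = 125, RHS = 125 → holds
(0, 6): LHS = 216, RHS = 216 → holds
(5, 0): LHS = 125, RHS = 125 → holds
(5, 1): LHS = 216, RHS = 126 → fails
(7, 6): LHS = 2197, RHS = 559 → fails

3 of 5 pairs satisfy the claim.

Answer: (0, 5), (0, 6), (5, 0)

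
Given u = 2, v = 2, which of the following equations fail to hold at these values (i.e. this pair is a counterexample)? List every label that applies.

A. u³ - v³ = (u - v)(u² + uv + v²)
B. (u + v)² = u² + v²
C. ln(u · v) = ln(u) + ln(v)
B

Evaluating each claim at the given values:
A. LHS = 0, RHS = 0 → holds here (LHS = RHS)
B. LHS = 16, RHS = 8 → fails here (LHS ≠ RHS)
C. LHS = ln(4) ≈ 1.386, RHS = 2·ln(2) ≈ 1.386 → holds here (LHS = RHS)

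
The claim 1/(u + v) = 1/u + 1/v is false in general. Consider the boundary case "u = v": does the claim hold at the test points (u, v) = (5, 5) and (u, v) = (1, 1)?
At (5, 5): LHS = 1/10 ≠ RHS = 2/5
At (1, 1): LHS = 1/2 ≠ RHS = 2

Answer: No, fails at both test points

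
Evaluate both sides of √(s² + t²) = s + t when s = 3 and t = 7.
LHS = √(3² + 7²) = √(58) ≈ 7.616
RHS = 3 + 7 = 10

LHS ≠ RHS (they differ by about 2.384), so the equation does not hold here.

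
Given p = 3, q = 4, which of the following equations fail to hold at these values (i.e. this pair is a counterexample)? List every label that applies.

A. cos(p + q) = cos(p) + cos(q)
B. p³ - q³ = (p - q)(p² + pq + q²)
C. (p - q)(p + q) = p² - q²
A

Evaluating each claim at the given values:
A. LHS = cos(7) ≈ 0.7539, RHS = cos(3) + cos(4) ≈ -1.644 → fails here (LHS ≠ RHS)
B. LHS = -37, RHS = -37 → holds here (LHS = RHS)
C. LHS = -7, RHS = -7 → holds here (LHS = RHS)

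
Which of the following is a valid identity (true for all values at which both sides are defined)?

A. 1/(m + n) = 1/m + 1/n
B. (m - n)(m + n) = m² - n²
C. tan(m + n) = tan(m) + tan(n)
A: fails at (5, 8) — LHS = 1/13, RHS = 13/40.
B: holds — e.g. at (4, 6), both sides equal -20.
C: fails at (1, 5) — LHS = tan(6) ≈ -0.291, RHS = tan(5) + tan(1) ≈ -1.823.

Answer: B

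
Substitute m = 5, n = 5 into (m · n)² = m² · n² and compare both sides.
LHS = (5 · 5)² = 625
RHS = 5² · 5² = 625

LHS = RHS: the two sides agree.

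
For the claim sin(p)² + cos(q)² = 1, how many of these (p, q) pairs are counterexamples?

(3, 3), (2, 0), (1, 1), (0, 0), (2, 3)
2

Testing each pair:
(3, 3): LHS = sin(3)² + cos(3)² = 1, RHS = 1 → satisfies claim
(2, 0): LHS = sin(2)² + 1 ≈ 1.827, RHS = 1 → counterexample
(1, 1): LHS = cos(1)² + sin(1)² = 1, RHS = 1 → satisfies claim
(0, 0): LHS = 1, RHS = 1 → satisfies claim
(2, 3): LHS = sin(2)² + cos(3)² ≈ 1.807, RHS = 1 → counterexample

That makes 2 counterexamples.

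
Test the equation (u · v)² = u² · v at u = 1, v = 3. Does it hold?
Substituting u = 1, v = 3:

LHS = (1 · 3)² = 9
RHS = 1² · 3 = 3

LHS ≠ RHS, so the equation does not hold at this point.

Answer: Fails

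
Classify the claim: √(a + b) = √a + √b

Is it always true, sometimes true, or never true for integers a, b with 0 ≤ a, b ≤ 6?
Sometimes true

It holds at (a, b) = (0, 3) (both sides equal √(3) ≈ 1.732), but fails at (a, b) = (2, 1) (LHS = √(3) ≈ 1.732, RHS = 1 + √(2) ≈ 2.414).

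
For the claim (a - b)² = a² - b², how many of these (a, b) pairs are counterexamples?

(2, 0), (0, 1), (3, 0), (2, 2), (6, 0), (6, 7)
Testing each pair:
(2, 0): LHS = 4, RHS = 4 → satisfies claim
(0, 1): LHS = 1, RHS = -1 → counterexample
(3, 0): LHS = 9, RHS = 9 → satisfies claim
(2, 2): LHS = 0, RHS = 0 → satisfies claim
(6, 0): LHS = 36, RHS = 36 → satisfies claim
(6, 7): LHS = 1, RHS = -13 → counterexample

That makes 2 counterexamples.

Answer: 2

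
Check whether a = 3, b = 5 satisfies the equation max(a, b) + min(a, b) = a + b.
Substituting a = 3, b = 5:

LHS = max(3, 5) + min(3, 5) = 8
RHS = 3 + 5 = 8

LHS = RHS, so the equation holds at this point.

Answer: Holds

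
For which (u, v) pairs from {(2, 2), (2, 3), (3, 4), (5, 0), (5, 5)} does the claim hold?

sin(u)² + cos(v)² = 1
Testing each pair:
(2, 2): LHS = cos(2)² + sin(2)² = 1, RHS = 1 → holds
(2, 3): LHS = sin(2)² + cos(3)² ≈ 1.807, RHS = 1 → fails
(3, 4): LHS = sin(3)² + cos(4)² ≈ 0.4472, RHS = 1 → fails
(5, 0): LHS = sin(5)² + 1 ≈ 1.92, RHS = 1 → fails
(5, 5): LHS = cos(5)² + sin(5)² = 1, RHS = 1 → holds

2 of 5 pairs satisfy the claim.

Answer: (2, 2), (5, 5)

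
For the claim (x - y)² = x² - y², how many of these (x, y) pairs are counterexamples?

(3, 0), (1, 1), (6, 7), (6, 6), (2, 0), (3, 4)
Testing each pair:
(3, 0): LHS = 9, RHS = 9 → satisfies claim
(1, 1): LHS = 0, RHS = 0 → satisfies claim
(6, 7): LHS = 1, RHS = -13 → counterexample
(6, 6): LHS = 0, RHS = 0 → satisfies claim
(2, 0): LHS = 4, RHS = 4 → satisfies claim
(3, 4): LHS = 1, RHS = -7 → counterexample

That makes 2 counterexamples.

Answer: 2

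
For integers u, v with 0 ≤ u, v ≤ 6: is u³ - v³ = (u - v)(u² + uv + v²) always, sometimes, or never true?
The identity holds for every pair in the range. For instance at (u, v) = (1, 4): both sides equal -63.

Answer: Always true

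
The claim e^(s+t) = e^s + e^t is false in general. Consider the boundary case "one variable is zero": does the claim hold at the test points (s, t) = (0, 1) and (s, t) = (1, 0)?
At (0, 1): LHS = e ≈ 2.718 ≠ RHS = 1 + e ≈ 3.718
At (1, 0): LHS = e ≈ 2.718 ≠ RHS = 1 + e ≈ 3.718

Answer: No, fails at both test points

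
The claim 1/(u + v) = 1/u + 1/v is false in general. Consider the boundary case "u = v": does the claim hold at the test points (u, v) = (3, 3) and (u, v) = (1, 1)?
No, fails at both test points

At (3, 3): LHS = 1/6 ≠ RHS = 2/3
At (1, 1): LHS = 1/2 ≠ RHS = 2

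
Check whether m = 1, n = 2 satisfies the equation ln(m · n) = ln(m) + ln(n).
Substituting m = 1, n = 2:

LHS = ln(1 · 2) = ln(2) ≈ 0.6931
RHS = ln(1) + ln(2) = ln(2) ≈ 0.6931

LHS = RHS, so the equation holds at this point.

Answer: Holds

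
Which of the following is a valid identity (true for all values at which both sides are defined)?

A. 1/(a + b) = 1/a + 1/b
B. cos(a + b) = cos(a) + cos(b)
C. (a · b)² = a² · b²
A: fails at (1, 4) — LHS = 1/5, RHS = 5/4.
B: fails at (4, 4) — LHS = cos(8) ≈ -0.1455, RHS = 2·cos(4) ≈ -1.307.
C: holds — e.g. at (1, 3), both sides equal 9.

Answer: C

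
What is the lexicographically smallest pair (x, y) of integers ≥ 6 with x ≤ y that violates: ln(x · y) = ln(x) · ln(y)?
(x, y) = (6, 6)

Substituting (6, 6) into the claim:
LHS = ln(6 · 6) = ln(36) ≈ 3.584
RHS = ln(6) · ln(6) = ln(6)² ≈ 3.21

Since LHS ≠ RHS, this pair disproves the claim, and no lexicographically smaller pair (x ≤ y, integers ≥ 6) does.

For instance (9, 13) is also a counterexample (LHS = ln(117) ≈ 4.762, RHS = ln(9)·ln(13) ≈ 5.636), but it's lexicographically larger.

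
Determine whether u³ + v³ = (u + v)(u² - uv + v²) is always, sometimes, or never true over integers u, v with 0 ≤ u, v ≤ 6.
Always true

The identity holds for every pair in the range. For instance at (u, v) = (5, 3): both sides equal 152.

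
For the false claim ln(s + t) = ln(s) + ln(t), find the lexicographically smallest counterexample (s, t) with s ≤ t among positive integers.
(s, t) = (1, 1)

Substituting (1, 1) into the claim:
LHS = ln(1 + 1) = ln(2) ≈ 0.6931
RHS = ln(1) + ln(1) = 0

Since LHS ≠ RHS, this pair disproves the claim, and no lexicographically smaller pair (s ≤ t, positive integers) does.

For instance (4, 7) is also a counterexample (LHS = ln(11) ≈ 2.398, RHS = ln(4) + ln(7) ≈ 3.332), but it's lexicographically larger.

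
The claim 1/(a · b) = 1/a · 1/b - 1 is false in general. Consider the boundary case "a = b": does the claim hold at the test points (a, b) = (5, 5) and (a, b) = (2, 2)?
At (5, 5): LHS = 1/25 ≠ RHS = -24/25
At (2, 2): LHS = 1/4 ≠ RHS = -3/4

Answer: No, fails at both test points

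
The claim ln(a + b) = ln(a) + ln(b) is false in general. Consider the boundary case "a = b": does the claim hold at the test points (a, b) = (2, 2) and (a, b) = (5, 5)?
Only at (2, 2)

At (2, 2): LHS = ln(4) ≈ 1.386, RHS = 2·ln(2) ≈ 1.386 → equal
At (5, 5): LHS = ln(10) ≈ 2.303 ≠ RHS = 2·ln(5) ≈ 3.219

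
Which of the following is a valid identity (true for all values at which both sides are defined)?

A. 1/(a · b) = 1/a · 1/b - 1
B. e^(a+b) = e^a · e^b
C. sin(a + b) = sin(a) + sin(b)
B

A: fails at (4, 6) — LHS = 1/24, RHS = -23/24.
B: holds — e.g. at (3, 3), both sides equal e^6 ≈ 403.4.
C: fails at (2, 7) — LHS = sin(9) ≈ 0.4121, RHS = sin(7) + sin(2) ≈ 1.566.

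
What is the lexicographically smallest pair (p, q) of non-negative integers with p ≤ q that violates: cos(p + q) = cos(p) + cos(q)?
Substituting (0, 0) into the claim:
LHS = cos(0 + 0) = 1
RHS = cos(0) + cos(0) = 2

Since LHS ≠ RHS, this pair disproves the claim, and no lexicographically smaller pair (p ≤ q, non-negative integers) does.

For instance (6, 6) is also a counterexample (LHS = cos(12) ≈ 0.8439, RHS = 2·cos(6) ≈ 1.92), but it's lexicographically larger.

Answer: (p, q) = (0, 0)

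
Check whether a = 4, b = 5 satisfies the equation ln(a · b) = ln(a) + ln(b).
Substituting a = 4, b = 5:

LHS = ln(4 · 5) = ln(20) ≈ 2.996
RHS = ln(4) + ln(5) ≈ 2.996

LHS = RHS, so the equation holds at this point.

Answer: Holds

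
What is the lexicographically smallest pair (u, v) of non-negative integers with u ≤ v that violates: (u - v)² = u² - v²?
(u, v) = (0, 1)

At (0, 0): both sides equal 0, so it holds there.

Substituting (0, 1) into the claim:
LHS = (0 - 1)² = 1
RHS = 0² - 1² = -1

Since LHS ≠ RHS, this pair disproves the claim, and no lexicographically smaller pair (u ≤ v, non-negative integers) does.

For instance (1, 3) is also a counterexample (LHS = 4, RHS = -8), but it's lexicographically larger.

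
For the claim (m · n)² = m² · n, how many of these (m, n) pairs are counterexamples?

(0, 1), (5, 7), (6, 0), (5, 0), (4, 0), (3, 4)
Testing each pair:
(0, 1): LHS = 0, RHS = 0 → satisfies claim
(5, 7): LHS = 1225, RHS = 175 → counterexample
(6, 0): LHS = 0, RHS = 0 → satisfies claim
(5, 0): LHS = 0, RHS = 0 → satisfies claim
(4, 0): LHS = 0, RHS = 0 → satisfies claim
(3, 4): LHS = 144, RHS = 36 → counterexample

That makes 2 counterexamples.

Answer: 2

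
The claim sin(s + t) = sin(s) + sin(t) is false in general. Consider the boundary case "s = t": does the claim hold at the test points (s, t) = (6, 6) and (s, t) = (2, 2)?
No, fails at both test points

At (6, 6): LHS = sin(12) ≈ -0.5366 ≠ RHS = 2·sin(6) ≈ -0.5588
At (2, 2): LHS = sin(4) ≈ -0.7568 ≠ RHS = 2·sin(2) ≈ 1.819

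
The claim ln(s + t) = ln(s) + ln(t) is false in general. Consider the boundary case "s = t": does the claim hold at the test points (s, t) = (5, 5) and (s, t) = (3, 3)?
No, fails at both test points

At (5, 5): LHS = ln(10) ≈ 2.303 ≠ RHS = 2·ln(5) ≈ 3.219
At (3, 3): LHS = ln(6) ≈ 1.792 ≠ RHS = 2·ln(3) ≈ 2.197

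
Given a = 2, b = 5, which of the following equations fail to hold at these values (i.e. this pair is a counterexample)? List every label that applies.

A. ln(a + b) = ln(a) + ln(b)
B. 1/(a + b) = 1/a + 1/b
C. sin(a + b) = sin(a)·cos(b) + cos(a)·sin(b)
A, B

Evaluating each claim at the given values:
A. LHS = ln(7) ≈ 1.946, RHS = ln(2) + ln(5) ≈ 2.303 → fails here (LHS ≠ RHS)
B. LHS = 1/7, RHS = 7/10 → fails here (LHS ≠ RHS)
C. LHS = sin(7) ≈ 0.657, RHS = sin(2)·cos(5) + sin(5)·cos(2) ≈ 0.657 → holds here (LHS = RHS)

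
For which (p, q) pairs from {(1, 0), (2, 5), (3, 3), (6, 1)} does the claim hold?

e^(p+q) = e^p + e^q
None

Testing each pair:
(1, 0): LHS = e ≈ 2.718, RHS = 1 + e ≈ 3.718 → fails
(2, 5): LHS = e^7 ≈ 1097, RHS = e^2 + e^5 ≈ 155.8 → fails
(3, 3): LHS = e^6 ≈ 403.4, RHS = 2·e^3 ≈ 40.17 → fails
(6, 1): LHS = e^7 ≈ 1097, RHS = e + e^6 ≈ 406.1 → fails

No pair satisfies the claim.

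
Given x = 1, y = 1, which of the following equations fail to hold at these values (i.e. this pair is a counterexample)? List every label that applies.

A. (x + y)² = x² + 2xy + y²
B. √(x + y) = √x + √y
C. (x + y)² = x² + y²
B, C

Evaluating each claim at the given values:
A. LHS = 4, RHS = 4 → holds here (LHS = RHS)
B. LHS = √(2) ≈ 1.414, RHS = 2 → fails here (LHS ≠ RHS)
C. LHS = 4, RHS = 2 → fails here (LHS ≠ RHS)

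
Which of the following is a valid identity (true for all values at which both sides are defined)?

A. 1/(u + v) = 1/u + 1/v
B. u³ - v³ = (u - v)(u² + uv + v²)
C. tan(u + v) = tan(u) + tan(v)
B

A: fails at (3, 5) — LHS = 1/8, RHS = 8/15.
B: holds — e.g. at (3, 4), both sides equal -37.
C: fails at (4, 5) — LHS = tan(9) ≈ -0.4523, RHS = tan(5) + tan(4) ≈ -2.223.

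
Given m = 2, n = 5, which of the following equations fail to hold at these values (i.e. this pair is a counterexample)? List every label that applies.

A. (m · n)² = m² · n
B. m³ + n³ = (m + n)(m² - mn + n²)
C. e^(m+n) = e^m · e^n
A

Evaluating each claim at the given values:
A. LHS = 100, RHS = 20 → fails here (LHS ≠ RHS)
B. LHS = 133, RHS = 133 → holds here (LHS = RHS)
C. LHS = e^7 ≈ 1097, RHS = e^7 ≈ 1097 → holds here (LHS = RHS)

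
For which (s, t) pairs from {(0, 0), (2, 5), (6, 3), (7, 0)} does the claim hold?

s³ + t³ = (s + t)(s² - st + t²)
All pairs

Testing each pair:
(0, 0): LHS = 0, RHS = 0 → holds
(2, 5): LHS = 133, RHS = 133 → holds
(6, 3): LHS = 243, RHS = 243 → holds
(7, 0): LHS = 343, RHS = 343 → holds

Every pair satisfies the claim.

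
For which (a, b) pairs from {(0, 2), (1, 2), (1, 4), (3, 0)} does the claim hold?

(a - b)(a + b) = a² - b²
All pairs

Testing each pair:
(0, 2): LHS = -4, RHS = -4 → holds
(1, 2): LHS = -3, RHS = -3 → holds
(1, 4): LHS = -15, RHS = -15 → holds
(3, 0): LHS = 9, RHS = 9 → holds

Every pair satisfies the claim.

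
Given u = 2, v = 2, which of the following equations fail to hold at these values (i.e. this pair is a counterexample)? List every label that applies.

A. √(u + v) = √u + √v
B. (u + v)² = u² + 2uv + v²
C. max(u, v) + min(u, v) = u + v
Evaluating each claim at the given values:
A. LHS = 2, RHS = 2·√(2) ≈ 2.828 → fails here (LHS ≠ RHS)
B. LHS = 16, RHS = 16 → holds here (LHS = RHS)
C. LHS = 4, RHS = 4 → holds here (LHS = RHS)

Answer: A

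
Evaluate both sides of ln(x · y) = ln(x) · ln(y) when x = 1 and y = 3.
LHS = ln(1 · 3) = ln(3) ≈ 1.099
RHS = ln(1) · ln(3) = 0

LHS ≠ RHS (they differ by about 1.099), so the equation does not hold here.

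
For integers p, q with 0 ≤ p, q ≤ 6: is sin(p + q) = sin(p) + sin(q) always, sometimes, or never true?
It holds at (p, q) = (6, 0) (both sides equal sin(6) ≈ -0.2794), but fails at (p, q) = (6, 2) (LHS = sin(8) ≈ 0.9894, RHS = sin(6) + sin(2) ≈ 0.6299).

Answer: Sometimes true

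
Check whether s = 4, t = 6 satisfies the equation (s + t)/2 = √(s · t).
Fails

Substituting s = 4, t = 6:

LHS = (4 + 6)/2 = 5
RHS = √(4 · 6) = 2·√(6) ≈ 4.899

LHS ≠ RHS, so the equation does not hold at this point.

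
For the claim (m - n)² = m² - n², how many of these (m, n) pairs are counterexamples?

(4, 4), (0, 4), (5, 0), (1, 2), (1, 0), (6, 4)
Testing each pair:
(4, 4): LHS = 0, RHS = 0 → satisfies claim
(0, 4): LHS = 16, RHS = -16 → counterexample
(5, 0): LHS = 25, RHS = 25 → satisfies claim
(1, 2): LHS = 1, RHS = -3 → counterexample
(1, 0): LHS = 1, RHS = 1 → satisfies claim
(6, 4): LHS = 4, RHS = 20 → counterexample

That makes 3 counterexamples.

Answer: 3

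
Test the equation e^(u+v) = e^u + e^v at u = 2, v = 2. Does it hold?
Substituting u = 2, v = 2:

LHS = e^(2+2) = e^4 ≈ 54.6
RHS = e^2 + e^2 = 2·e^2 ≈ 14.78

LHS ≠ RHS, so the equation does not hold at this point.

Answer: Fails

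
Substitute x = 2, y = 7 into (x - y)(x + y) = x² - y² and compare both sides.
LHS = (2 - 7)(2 + 7) = -45
RHS = 2² - 7² = -45

LHS = RHS: the two sides agree.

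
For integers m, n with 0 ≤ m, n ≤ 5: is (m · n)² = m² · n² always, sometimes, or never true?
The identity holds for every pair in the range. For instance at (m, n) = (1, 1): both sides equal 1.

Answer: Always true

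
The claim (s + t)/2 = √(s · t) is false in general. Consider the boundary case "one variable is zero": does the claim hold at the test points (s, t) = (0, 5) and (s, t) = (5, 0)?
At (0, 5): LHS = 5/2 ≠ RHS = 0
At (5, 0): LHS = 5/2 ≠ RHS = 0

Answer: No, fails at both test points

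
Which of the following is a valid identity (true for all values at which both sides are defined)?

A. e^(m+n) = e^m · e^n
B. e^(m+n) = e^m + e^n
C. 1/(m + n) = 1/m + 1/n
A: holds — e.g. at (4, 6), both sides equal e^10 ≈ 22026.5.
B: fails at (2, 5) — LHS = e^7 ≈ 1097, RHS = e^2 + e^5 ≈ 155.8.
C: fails at (5, 8) — LHS = 1/13, RHS = 13/40.

Answer: A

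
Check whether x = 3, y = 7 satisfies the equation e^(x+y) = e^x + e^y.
Substituting x = 3, y = 7:

LHS = e^(3+7) = e^10 ≈ 22026.5
RHS = e^3 + e^7 ≈ 1117

LHS ≠ RHS, so the equation does not hold at this point.

Answer: Fails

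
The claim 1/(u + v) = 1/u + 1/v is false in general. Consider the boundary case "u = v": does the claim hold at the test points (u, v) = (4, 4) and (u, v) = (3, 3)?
No, fails at both test points

At (4, 4): LHS = 1/8 ≠ RHS = 1/2
At (3, 3): LHS = 1/6 ≠ RHS = 2/3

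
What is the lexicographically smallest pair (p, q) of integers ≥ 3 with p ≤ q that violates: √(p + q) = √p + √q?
Substituting (3, 3) into the claim:
LHS = √(3 + 3) = √(6) ≈ 2.449
RHS = √3 + √3 = 2·√(3) ≈ 3.464

Since LHS ≠ RHS, this pair disproves the claim, and no lexicographically smaller pair (p ≤ q, integers ≥ 3) does.

For instance (5, 10) is also a counterexample (LHS = √(15) ≈ 3.873, RHS = √(5) + √(10) ≈ 5.398), but it's lexicographically larger.

Answer: (p, q) = (3, 3)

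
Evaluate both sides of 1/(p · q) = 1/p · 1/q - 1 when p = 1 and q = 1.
LHS = 1/(1 · 1) = 1
RHS = 1/1 · 1/1 - 1 = 0

LHS ≠ RHS, so the equation does not hold here.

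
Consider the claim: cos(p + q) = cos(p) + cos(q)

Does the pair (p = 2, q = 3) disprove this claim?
Yes

Substituting p = 2, q = 3:
LHS = cos(2 + 3) = cos(5) ≈ 0.2837
RHS = cos(2) + cos(3) ≈ -1.406

Since LHS ≠ RHS, this pair disproves the claim.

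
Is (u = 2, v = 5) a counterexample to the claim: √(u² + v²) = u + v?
Yes

Substituting u = 2, v = 5:
LHS = √(2² + 5²) = √(29) ≈ 5.385
RHS = 2 + 5 = 7

Since LHS ≠ RHS, this pair disproves the claim.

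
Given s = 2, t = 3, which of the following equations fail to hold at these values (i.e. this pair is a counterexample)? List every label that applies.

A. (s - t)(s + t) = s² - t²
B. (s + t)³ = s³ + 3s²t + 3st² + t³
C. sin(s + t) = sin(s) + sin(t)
C

Evaluating each claim at the given values:
A. LHS = -5, RHS = -5 → holds here (LHS = RHS)
B. LHS = 125, RHS = 125 → holds here (LHS = RHS)
C. LHS = sin(5) ≈ -0.9589, RHS = sin(3) + sin(2) ≈ 1.05 → fails here (LHS ≠ RHS)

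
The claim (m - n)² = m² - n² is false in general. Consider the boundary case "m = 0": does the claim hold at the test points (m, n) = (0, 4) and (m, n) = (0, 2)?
At (0, 4): LHS = 16 ≠ RHS = -16
At (0, 2): LHS = 4 ≠ RHS = -4

Answer: No, fails at both test points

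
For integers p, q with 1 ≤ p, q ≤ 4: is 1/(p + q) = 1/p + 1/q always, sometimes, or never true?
Never true

The claim fails for every pair in the range. For instance at (p, q) = (4, 4): LHS = 1/8, RHS = 1/2.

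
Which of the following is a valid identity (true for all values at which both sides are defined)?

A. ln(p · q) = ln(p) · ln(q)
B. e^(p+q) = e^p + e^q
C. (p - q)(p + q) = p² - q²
A: fails at (4, 6) — LHS = ln(24) ≈ 3.178, RHS = ln(4)·ln(6) ≈ 2.484.
B: fails at (6, 7) — LHS = e^13 ≈ 442413.4, RHS = e^6 + e^7 ≈ 1500.
C: holds — e.g. at (5, 8), both sides equal -39.

Answer: C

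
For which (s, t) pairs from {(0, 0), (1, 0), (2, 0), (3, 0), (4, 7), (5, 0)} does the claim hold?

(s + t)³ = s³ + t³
Testing each pair:
(0, 0): LHS = 0, RHS = 0 → holds
(1, 0): LHS = 1, RHS = 1 → holds
(2, 0): LHS = 8, RHS = 8 → holds
(3, 0): LHS = 27, RHS = 27 → holds
(4, 7): LHS = 1331, RHS = 407 → fails
(5, 0): LHS = 125, RHS = 125 → holds

5 of 6 pairs satisfy the claim.

Answer: (0, 0), (1, 0), (2, 0), (3, 0), (5, 0)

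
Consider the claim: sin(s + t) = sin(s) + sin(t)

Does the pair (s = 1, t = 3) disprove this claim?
Substituting s = 1, t = 3:
LHS = sin(1 + 3) = sin(4) ≈ -0.7568
RHS = sin(1) + sin(3) ≈ 0.9826

Since LHS ≠ RHS, this pair disproves the claim.

Answer: Yes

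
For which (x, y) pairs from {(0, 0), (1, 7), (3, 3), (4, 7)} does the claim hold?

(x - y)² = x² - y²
Testing each pair:
(0, 0): LHS = 0, RHS = 0 → holds
(1, 7): LHS = 36, RHS = -48 → fails
(3, 3): LHS = 0, RHS = 0 → holds
(4, 7): LHS = 9, RHS = -33 → fails

2 of 4 pairs satisfy the claim.

Answer: (0, 0), (3, 3)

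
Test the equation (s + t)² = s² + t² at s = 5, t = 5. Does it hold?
Fails

Substituting s = 5, t = 5:

LHS = (5 + 5)² = 100
RHS = 5² + 5² = 50

LHS ≠ RHS, so the equation does not hold at this point.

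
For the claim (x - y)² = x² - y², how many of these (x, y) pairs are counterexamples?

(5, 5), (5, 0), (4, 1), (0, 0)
1

Testing each pair:
(5, 5): LHS = 0, RHS = 0 → satisfies claim
(5, 0): LHS = 25, RHS = 25 → satisfies claim
(4, 1): LHS = 9, RHS = 15 → counterexample
(0, 0): LHS = 0, RHS = 0 → satisfies claim

That makes 1 counterexample.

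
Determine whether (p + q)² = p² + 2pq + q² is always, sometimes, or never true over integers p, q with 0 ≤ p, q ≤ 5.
The identity holds for every pair in the range. For instance at (p, q) = (4, 5): both sides equal 81.

Answer: Always true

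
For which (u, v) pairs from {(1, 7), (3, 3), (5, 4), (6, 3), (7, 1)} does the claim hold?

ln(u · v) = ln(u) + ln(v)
All pairs

Testing each pair:
(1, 7): LHS = ln(7) ≈ 1.946, RHS = ln(7) ≈ 1.946 → holds
(3, 3): LHS = ln(9) ≈ 2.197, RHS = 2·ln(3) ≈ 2.197 → holds
(5, 4): LHS = ln(20) ≈ 2.996, RHS = ln(4) + ln(5) ≈ 2.996 → holds
(6, 3): LHS = ln(18) ≈ 2.89, RHS = ln(3) + ln(6) ≈ 2.89 → holds
(7, 1): LHS = ln(7) ≈ 1.946, RHS = ln(7) ≈ 1.946 → holds

Every pair satisfies the claim.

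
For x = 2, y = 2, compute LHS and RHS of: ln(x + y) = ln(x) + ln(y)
LHS = ln(2 + 2) = ln(4) ≈ 1.386
RHS = ln(2) + ln(2) = 2·ln(2) ≈ 1.386

LHS = RHS: the two sides agree.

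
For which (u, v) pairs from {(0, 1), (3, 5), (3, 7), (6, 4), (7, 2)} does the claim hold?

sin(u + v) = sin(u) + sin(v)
Testing each pair:
(0, 1): LHS = sin(1) ≈ 0.8415, RHS = sin(1) ≈ 0.8415 → holds
(3, 5): LHS = sin(8) ≈ 0.9894, RHS = sin(5) + sin(3) ≈ -0.8178 → fails
(3, 7): LHS = sin(10) ≈ -0.544, RHS = sin(3) + sin(7) ≈ 0.7981 → fails
(6, 4): LHS = sin(10) ≈ -0.544, RHS = sin(4) + sin(6) ≈ -1.036 → fails
(7, 2): LHS = sin(9) ≈ 0.4121, RHS = sin(7) + sin(2) ≈ 1.566 → fails

1 of 5 pairs satisfies the claim.

Answer: (0, 1)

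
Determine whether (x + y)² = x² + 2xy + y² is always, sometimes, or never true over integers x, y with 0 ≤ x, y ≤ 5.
The identity holds for every pair in the range. For instance at (x, y) = (0, 1): both sides equal 1.

Answer: Always true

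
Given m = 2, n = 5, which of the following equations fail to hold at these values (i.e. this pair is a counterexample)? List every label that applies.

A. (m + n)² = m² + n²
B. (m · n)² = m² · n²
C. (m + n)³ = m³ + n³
A, C

Evaluating each claim at the given values:
A. LHS = 49, RHS = 29 → fails here (LHS ≠ RHS)
B. LHS = 100, RHS = 100 → holds here (LHS = RHS)
C. LHS = 343, RHS = 133 → fails here (LHS ≠ RHS)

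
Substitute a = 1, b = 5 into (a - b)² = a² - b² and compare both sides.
LHS = (1 - 5)² = 16
RHS = 1² - 5² = -24

LHS ≠ RHS, so the equation does not hold here.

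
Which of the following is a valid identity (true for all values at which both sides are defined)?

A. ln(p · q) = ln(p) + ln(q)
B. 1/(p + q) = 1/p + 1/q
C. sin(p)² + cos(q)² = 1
A: holds — e.g. at (4, 6), both sides equal ln(24) ≈ 3.178.
B: fails at (2, 4) — LHS = 1/6, RHS = 3/4.
C: fails at (1, 4) — LHS = cos(4)² + sin(1)² ≈ 1.135, RHS = 1.

Answer: A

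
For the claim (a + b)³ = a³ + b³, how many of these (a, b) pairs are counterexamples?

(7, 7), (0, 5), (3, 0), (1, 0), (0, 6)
1

Testing each pair:
(7, 7): LHS = 2744, RHS = 686 → counterexample
(0, 5): LHS = 125, RHS = 125 → satisfies claim
(3, 0): LHS = 27, RHS = 27 → satisfies claim
(1, 0): LHS = 1, RHS = 1 → satisfies claim
(0, 6): LHS = 216, RHS = 216 → satisfies claim

That makes 1 counterexample.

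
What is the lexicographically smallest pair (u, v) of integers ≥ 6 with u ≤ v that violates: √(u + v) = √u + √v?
(u, v) = (6, 6)

Substituting (6, 6) into the claim:
LHS = √(6 + 6) = 2·√(3) ≈ 3.464
RHS = √6 + √6 = 2·√(6) ≈ 4.899

Since LHS ≠ RHS, this pair disproves the claim, and no lexicographically smaller pair (u ≤ v, integers ≥ 6) does.

For instance (8, 11) is also a counterexample (LHS = √(19) ≈ 4.359, RHS = 2·√(2) + √(11) ≈ 6.145), but it's lexicographically larger.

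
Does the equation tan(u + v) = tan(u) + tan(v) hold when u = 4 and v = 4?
Substituting u = 4, v = 4:

LHS = tan(4 + 4) = tan(8) ≈ -6.8
RHS = tan(4) + tan(4) = 2·tan(4) ≈ 2.316

LHS ≠ RHS, so the equation does not hold at this point.

Answer: Fails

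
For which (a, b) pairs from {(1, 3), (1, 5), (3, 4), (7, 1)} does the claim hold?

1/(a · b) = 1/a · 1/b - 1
None

Testing each pair:
(1, 3): LHS = 1/3, RHS = -2/3 → fails
(1, 5): LHS = 1/5, RHS = -4/5 → fails
(3, 4): LHS = 1/12, RHS = -11/12 → fails
(7, 1): LHS = 1/7, RHS = -6/7 → fails

No pair satisfies the claim.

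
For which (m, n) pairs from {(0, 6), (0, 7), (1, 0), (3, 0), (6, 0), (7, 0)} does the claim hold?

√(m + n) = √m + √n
Testing each pair:
(0, 6): LHS = √(6) ≈ 2.449, RHS = √(6) ≈ 2.449 → holds
(0, 7): LHS = √(7) ≈ 2.646, RHS = √(7) ≈ 2.646 → holds
(1, 0): LHS = 1, RHS = 1 → holds
(3, 0): LHS = √(3) ≈ 1.732, RHS = √(3) ≈ 1.732 → holds
(6, 0): LHS = √(6) ≈ 2.449, RHS = √(6) ≈ 2.449 → holds
(7, 0): LHS = √(7) ≈ 2.646, RHS = √(7) ≈ 2.646 → holds

Every pair satisfies the claim.

Answer: All pairs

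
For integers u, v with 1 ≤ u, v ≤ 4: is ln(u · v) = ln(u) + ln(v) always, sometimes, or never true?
The identity holds for every pair in the range. For instance at (u, v) = (3, 4): both sides equal ln(12) ≈ 2.485.

Answer: Always true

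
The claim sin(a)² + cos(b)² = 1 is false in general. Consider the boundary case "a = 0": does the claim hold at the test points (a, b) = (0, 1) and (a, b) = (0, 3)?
No, fails at both test points

At (0, 1): LHS = cos(1)² ≈ 0.2919 ≠ RHS = 1
At (0, 3): LHS = cos(3)² ≈ 0.9801 ≠ RHS = 1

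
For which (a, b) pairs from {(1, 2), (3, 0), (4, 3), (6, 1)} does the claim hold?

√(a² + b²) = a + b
(3, 0)

Testing each pair:
(1, 2): LHS = √(5) ≈ 2.236, RHS = 3 → fails
(3, 0): LHS = 3, RHS = 3 → holds
(4, 3): LHS = 5, RHS = 7 → fails
(6, 1): LHS = √(37) ≈ 6.083, RHS = 7 → fails

1 of 4 pairs satisfies the claim.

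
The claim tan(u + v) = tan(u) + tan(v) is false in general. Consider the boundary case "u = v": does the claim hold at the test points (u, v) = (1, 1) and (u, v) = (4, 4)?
At (1, 1): LHS = tan(2) ≈ -2.185 ≠ RHS = 2·tan(1) ≈ 3.115
At (4, 4): LHS = tan(8) ≈ -6.8 ≠ RHS = 2·tan(4) ≈ 2.316

Answer: No, fails at both test points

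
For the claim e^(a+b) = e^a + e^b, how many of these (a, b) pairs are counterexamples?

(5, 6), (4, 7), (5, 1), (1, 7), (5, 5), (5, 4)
Testing each pair:
(5, 6): LHS = e^11 ≈ 59874.1, RHS = e^5 + e^6 ≈ 551.8 → counterexample
(4, 7): LHS = e^11 ≈ 59874.1, RHS = e^4 + e^7 ≈ 1151 → counterexample
(5, 1): LHS = e^6 ≈ 403.4, RHS = e + e^5 ≈ 151.1 → counterexample
(1, 7): LHS = e^8 ≈ 2981, RHS = e + e^7 ≈ 1099 → counterexample
(5, 5): LHS = e^10 ≈ 22026.5, RHS = 2·e^5 ≈ 296.8 → counterexample
(5, 4): LHS = e^9 ≈ 8103, RHS = e^4 + e^5 ≈ 203 → counterexample

That makes 6 counterexamples.

Answer: 6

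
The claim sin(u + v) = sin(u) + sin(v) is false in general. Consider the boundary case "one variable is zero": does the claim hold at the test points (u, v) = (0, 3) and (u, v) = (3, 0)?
At (0, 3): LHS = sin(3) ≈ 0.1411, RHS = sin(3) ≈ 0.1411 → equal
At (3, 0): LHS = sin(3) ≈ 0.1411, RHS = sin(3) ≈ 0.1411 → equal

So the claim does hold at both of these boundary points, even though it is not an identity.

Answer: Yes, holds at both test points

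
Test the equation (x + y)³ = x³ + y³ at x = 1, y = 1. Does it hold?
Substituting x = 1, y = 1:

LHS = (1 + 1)³ = 8
RHS = 1³ + 1³ = 2

LHS ≠ RHS, so the equation does not hold at this point.

Answer: Fails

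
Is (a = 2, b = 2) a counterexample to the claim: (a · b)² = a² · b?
Yes

Substituting a = 2, b = 2:
LHS = (2 · 2)² = 16
RHS = 2² · 2 = 8

Since LHS ≠ RHS, this pair disproves the claim.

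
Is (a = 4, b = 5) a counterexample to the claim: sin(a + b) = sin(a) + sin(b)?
Substituting a = 4, b = 5:
LHS = sin(4 + 5) = sin(9) ≈ 0.4121
RHS = sin(4) + sin(5) ≈ -1.716

Since LHS ≠ RHS, this pair disproves the claim.

Answer: Yes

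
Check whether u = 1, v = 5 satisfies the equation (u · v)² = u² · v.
Substituting u = 1, v = 5:

LHS = (1 · 5)² = 25
RHS = 1² · 5 = 5

LHS ≠ RHS, so the equation does not hold at this point.

Answer: Fails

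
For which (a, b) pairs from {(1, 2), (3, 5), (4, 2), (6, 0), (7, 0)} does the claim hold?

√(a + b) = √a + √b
(6, 0), (7, 0)

Testing each pair:
(1, 2): LHS = √(3) ≈ 1.732, RHS = 1 + √(2) ≈ 2.414 → fails
(3, 5): LHS = 2·√(2) ≈ 2.828, RHS = √(3) + √(5) ≈ 3.968 → fails
(4, 2): LHS = √(6) ≈ 2.449, RHS = √(2) + 2 ≈ 3.414 → fails
(6, 0): LHS = √(6) ≈ 2.449, RHS = √(6) ≈ 2.449 → holds
(7, 0): LHS = √(7) ≈ 2.646, RHS = √(7) ≈ 2.646 → holds

2 of 5 pairs satisfy the claim.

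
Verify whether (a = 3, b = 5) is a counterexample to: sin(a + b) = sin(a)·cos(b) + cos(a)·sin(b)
Substituting a = 3, b = 5:
LHS = sin(3 + 5) = sin(8) ≈ 0.9894
RHS = sin(3)·cos(5) + cos(3)·sin(5) = sin(3)·cos(5) + sin(5)·cos(3) ≈ 0.9894

The sides agree, so this pair does not disprove the claim.

Answer: No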